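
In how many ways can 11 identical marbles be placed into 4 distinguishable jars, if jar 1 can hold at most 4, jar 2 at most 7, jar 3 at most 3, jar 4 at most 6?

116

Ignoring the caps, the number of non-negative solutions to x_1+…+x_4 = 11 is C(14,3) = 364.
Subtract solutions that violate a single cap (substitute x_i' = x_i − (cap_i+1)): x_1 ≥ 5 gives C(9,3) = 84; x_2 ≥ 8 gives C(6,3) = 20; x_3 ≥ 4 gives C(10,3) = 120; x_4 ≥ 7 gives C(7,3) = 35. Together 259.
Add back pairs where two caps are both exceeded: 0 + 10 + 0 + 0 + 0 + 1 = 11.
By inclusion–exclusion the count is 364 − 259 + 11 = 116.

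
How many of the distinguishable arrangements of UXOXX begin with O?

4

With the first slot taken by O, it remains to arrange the other 4 letters (UXXX).
Those 4 letters have X appearing 3 times, giving (4)!/(3!) = 4.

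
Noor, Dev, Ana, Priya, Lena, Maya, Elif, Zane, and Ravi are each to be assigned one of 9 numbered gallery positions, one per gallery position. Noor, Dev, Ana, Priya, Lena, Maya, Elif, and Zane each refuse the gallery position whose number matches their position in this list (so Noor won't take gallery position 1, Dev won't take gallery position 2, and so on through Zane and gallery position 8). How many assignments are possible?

Let Aᵢ (for 1 ≤ i ≤ 8) be the placements that put person i in their forbidden gallery position. Any j of these fix j positions, leaving (9−j)! ways to fill the rest, and there are C(8,j) ways to pick which j.
By inclusion–exclusion, the number of valid placements is Σ_{j=0}^{8} (−1)^j C(8,j)·(9−j)!.
Computing: 362880 − 322560 + 141120 − 40320 + 8400 − 1344 + 168 − 16 + 1 = 148329.

148329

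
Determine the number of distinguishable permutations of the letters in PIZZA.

60

PIZZA has 5 letters with Z appearing twice.
So there are 5! / (2!) = 60 distinguishable arrangements.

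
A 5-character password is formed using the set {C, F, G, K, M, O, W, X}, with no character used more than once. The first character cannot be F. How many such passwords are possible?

The first character has 8−1 = 7 choices (anything except F).
The remaining 4 characters are filled from the other 7 symbols without repetition: 7 × 6 × 5 × 4 = 840.
Total: 7 × 840 = 5880.

5880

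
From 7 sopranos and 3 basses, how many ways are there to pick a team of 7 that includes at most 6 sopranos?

119

Split by how many sopranos are chosen (0 through 6).
Sum: C(7,0)·C(3,7) + C(7,1)·C(3,6) + C(7,2)·C(3,5) + C(7,3)·C(3,4) + C(7,4)·C(3,3) + C(7,5)·C(3,2) + C(7,6)·C(3,1) = 0 + 0 + 0 + 0 + 35 + 63 + 21 = 119.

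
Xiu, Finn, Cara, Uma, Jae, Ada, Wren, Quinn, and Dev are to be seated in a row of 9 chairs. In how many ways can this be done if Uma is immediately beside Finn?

Treat {Uma, Finn} as a single unit. There are 8 units to order, and the pair itself can be ordered 2 ways.
So the count is 2·(8)! = 80640.

80640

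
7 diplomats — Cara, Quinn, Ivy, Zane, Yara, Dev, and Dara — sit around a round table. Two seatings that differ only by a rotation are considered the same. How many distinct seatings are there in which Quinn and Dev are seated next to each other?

240

Glue Quinn and Dev into a block (2 internal orders). Seating 6 units around a circle gives (5)! arrangements.
So 2 × (5)! = 2 × 120 = 240.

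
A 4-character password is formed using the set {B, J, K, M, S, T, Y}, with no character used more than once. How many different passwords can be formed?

840

This is a permutation of 4 out of 7: P(7,4) = 7!/3!.
That product is 7 × 6 × 5 × 4 = 840.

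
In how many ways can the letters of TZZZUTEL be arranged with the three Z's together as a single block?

360

Treat the 3 copies of Z as a single block. The multiset to arrange is then {ZZZ, E, L, T, T, U}, 6 items in all.
That gives (6)!/(2!) = 360 arrangements.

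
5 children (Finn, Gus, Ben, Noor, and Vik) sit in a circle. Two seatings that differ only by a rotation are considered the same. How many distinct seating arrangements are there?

24

Fix one person's seat to break rotational symmetry; the remaining 4 people can be arranged in (4)! = 24 ways.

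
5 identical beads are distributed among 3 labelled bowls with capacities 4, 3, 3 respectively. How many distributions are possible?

14

Ignoring the caps, the number of non-negative solutions to x_1+…+x_3 = 5 is C(7,2) = 21.
Subtract solutions that violate a single cap (substitute x_i' = x_i − (cap_i+1)): x_1 ≥ 5 gives C(2,2) = 1; x_2 ≥ 4 gives C(3,2) = 3; x_3 ≥ 4 gives C(3,2) = 3. Together 7.
No two caps can be exceeded simultaneously, so the pair terms are all 0.
By inclusion–exclusion the count is 21 − 7 + 0 = 14.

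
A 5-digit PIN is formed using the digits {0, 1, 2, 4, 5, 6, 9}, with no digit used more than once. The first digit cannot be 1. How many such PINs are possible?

2160

The first digit has 7−1 = 6 choices (anything except 1).
The remaining 4 digits are filled from the other 6 symbols without repetition: 6 × 5 × 4 × 3 = 360.
Total: 6 × 360 = 2160.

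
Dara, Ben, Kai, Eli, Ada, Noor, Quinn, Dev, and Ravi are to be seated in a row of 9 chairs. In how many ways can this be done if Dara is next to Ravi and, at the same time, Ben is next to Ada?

20160

Treat {Dara,Ravi} as one block (2 orders) and {Ben,Ada} as another (2 orders).
That leaves 7 units to arrange: 2 × 2 × 7! = 4 × 5040 = 20160.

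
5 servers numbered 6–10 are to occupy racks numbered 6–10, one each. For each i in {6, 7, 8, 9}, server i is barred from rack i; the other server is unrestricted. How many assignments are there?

Let Aᵢ (for 6 ≤ i ≤ 9) be the placements that put server i in its forbidden rack. Any j of these fix j positions, leaving (5−j)! ways to fill the rest, and there are C(4,j) ways to pick which j.
By inclusion–exclusion, the number of valid placements is Σ_{j=0}^{4} (−1)^j C(4,j)·(5−j)!.
Computing: 120 − 96 + 36 − 8 + 1 = 53.

53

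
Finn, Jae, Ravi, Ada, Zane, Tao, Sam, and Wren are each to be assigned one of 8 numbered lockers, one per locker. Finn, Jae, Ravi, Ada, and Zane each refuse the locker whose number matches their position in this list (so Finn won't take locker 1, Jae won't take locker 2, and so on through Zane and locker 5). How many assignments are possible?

Let Aᵢ (for 1 ≤ i ≤ 5) be the placements that put person i in their forbidden locker. Any j of these fix j positions, leaving (8−j)! ways to fill the rest, and there are C(5,j) ways to pick which j.
By inclusion–exclusion, the number of valid placements is Σ_{j=0}^{5} (−1)^j C(5,j)·(8−j)!.
Computing: 40320 − 25200 + 7200 − 1200 + 120 − 6 = 21234.

21234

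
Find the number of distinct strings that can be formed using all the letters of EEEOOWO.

140

Letter multiplicities in EEEOOWO: E×3, O×3, W×1.
Dividing 7! = 5040 by 3!·3! = 36 for the repeated letters gives 140.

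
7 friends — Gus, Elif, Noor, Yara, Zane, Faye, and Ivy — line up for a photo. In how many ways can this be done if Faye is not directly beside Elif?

Of the 7! = 5040 arrangements, those with Faye and Elif adjacent number 2 × 6! = 1440 (treat the pair as a block with 2 internal orders).
So 5040 − 1440 = 3600 arrangements keep them apart.

3600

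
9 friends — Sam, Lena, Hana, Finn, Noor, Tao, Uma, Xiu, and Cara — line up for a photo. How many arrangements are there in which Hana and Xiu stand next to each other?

80640

Glue Hana and Xiu into one block (2 internal orders), leaving 8 units to arrange in a row.
That gives 2 × 8! = 2 × 40320 = 80640.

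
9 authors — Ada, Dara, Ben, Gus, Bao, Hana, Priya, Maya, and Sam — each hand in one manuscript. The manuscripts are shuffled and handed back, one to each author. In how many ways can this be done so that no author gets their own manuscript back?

133496

Let Aᵢ be the assignments in which author i gets their own manuscript. We want the size of the complement of A₁∪…∪A_9.
By inclusion–exclusion this is Σ_{j=0}^{9} (−1)^j C(9,j)·(9−j)!.
Computing: 362880 − 362880 + 181440 − 60480 + 15120 − 3024 + 504 − 72 + 9 − 1 = 133496.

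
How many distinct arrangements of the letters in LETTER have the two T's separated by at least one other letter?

120

There are 6!/(2!·2!) = 180 arrangements of LETTER in total.
If the two T's are adjacent, glue them into one block, leaving 5 items to arrange: (5)!/(2!) = 60 ways.
Subtracting, 180 − 60 = 120 arrangements keep the T's apart.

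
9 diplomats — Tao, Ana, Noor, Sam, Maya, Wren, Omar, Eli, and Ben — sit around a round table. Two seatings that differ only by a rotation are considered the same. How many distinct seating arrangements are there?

Around a circle, 9 distinct people have 9!/9 = (8)! = 40320 rotationally distinct seatings.

40320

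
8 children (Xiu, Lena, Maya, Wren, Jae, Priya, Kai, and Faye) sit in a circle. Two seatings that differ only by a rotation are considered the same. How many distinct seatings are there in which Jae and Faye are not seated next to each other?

Without the restriction there are (7)! = 5040 seatings.
Those with Jae next to Faye: fuse the pair into one unit and seat 7 units around a circle — 2·(6)! = 1440.
Subtracting, 5040 − 1440 = 3600.

3600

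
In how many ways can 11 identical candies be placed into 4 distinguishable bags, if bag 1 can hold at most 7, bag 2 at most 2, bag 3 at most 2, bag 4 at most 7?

54

Ignoring the caps, the number of non-negative solutions to x_1+…+x_4 = 11 is C(14,3) = 364.
Subtract solutions that violate a single cap (substitute x_i' = x_i − (cap_i+1)): x_1 ≥ 8 gives C(6,3) = 20; x_2 ≥ 3 gives C(11,3) = 165; x_3 ≥ 3 gives C(11,3) = 165; x_4 ≥ 8 gives C(6,3) = 20. Together 370.
Add back pairs where two caps are both exceeded: 1 + 1 + 0 + 56 + 1 + 1 = 60.
By inclusion–exclusion the count is 364 − 370 + 60 = 54.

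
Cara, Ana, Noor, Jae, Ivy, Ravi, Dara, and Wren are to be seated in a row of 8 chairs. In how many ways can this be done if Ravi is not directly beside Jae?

Of the 8! = 40320 arrangements, those with Ravi and Jae adjacent number 2 × 7! = 10080 (treat the pair as a block with 2 internal orders).
Complementary counting: 40320 − 10080 = 30240.

30240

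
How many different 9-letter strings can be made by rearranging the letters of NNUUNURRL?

5040

The 9 letters of NNUUNURRL have repeats: N appearing 3 times, R appearing twice, and U appearing 3 times.
Dividing 9! = 362880 by 3!·3!·2! = 72 for the repeated letters gives 5040.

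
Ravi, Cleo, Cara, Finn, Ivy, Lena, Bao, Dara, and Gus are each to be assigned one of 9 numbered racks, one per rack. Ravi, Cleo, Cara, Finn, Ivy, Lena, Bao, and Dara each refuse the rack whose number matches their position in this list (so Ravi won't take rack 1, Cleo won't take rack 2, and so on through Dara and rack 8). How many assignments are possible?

148329

Let Aᵢ (for 1 ≤ i ≤ 8) be the placements that put person i in their forbidden rack. Any j of these fix j positions, leaving (9−j)! ways to fill the rest, and there are C(8,j) ways to pick which j.
By inclusion–exclusion, the number of valid placements is Σ_{j=0}^{8} (−1)^j C(8,j)·(9−j)!.
Computing: 362880 − 322560 + 141120 − 40320 + 8400 − 1344 + 168 − 16 + 1 = 148329.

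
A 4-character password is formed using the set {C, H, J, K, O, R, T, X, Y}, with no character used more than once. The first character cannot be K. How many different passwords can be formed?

2688

The first character has 9−1 = 8 choices (anything except K).
The remaining 3 characters are filled from the other 8 symbols without repetition: 8 × 7 × 6 = 336.
Total: 8 × 336 = 2688.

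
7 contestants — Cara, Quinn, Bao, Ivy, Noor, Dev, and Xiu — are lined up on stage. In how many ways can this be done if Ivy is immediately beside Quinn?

1440

Place the 5 others and the Ivy-Quinn pair as 6 objects in a line; the pair has 2 internal arrangements.
So the count is 2·(6)! = 1440.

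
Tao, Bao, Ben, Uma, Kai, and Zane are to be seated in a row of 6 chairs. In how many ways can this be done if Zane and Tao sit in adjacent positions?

240

Treat {Zane, Tao} as a single unit. There are 5 units to order, and the pair itself can be ordered 2 ways.
That gives 2 × 5! = 2 × 120 = 240.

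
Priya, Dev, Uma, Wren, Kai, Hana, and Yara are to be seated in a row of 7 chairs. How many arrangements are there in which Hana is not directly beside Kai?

There are 7! = 5040 arrangements in all. If Hana and Kai are adjacent, merging them into one block gives 2·(6)! = 1440 arrangements.
Complementary counting: 5040 − 1440 = 3600.

3600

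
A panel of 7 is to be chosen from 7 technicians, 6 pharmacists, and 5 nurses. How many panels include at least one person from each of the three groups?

28987

Unrestricted: C(18,7) = 31824 ways to pick any 7 of the 18.
Selections missing a whole group: no technicians → C(11,7) = 330; no pharmacists → C(12,7) = 792; no nurses → C(13,7) = 1716.
Add back selections omitting two groups (i.e. drawn from a single group): C(7,7) + C(6,7) + C(5,7) = 1.
By inclusion–exclusion: 31824 − 2838 + 1 = 28987.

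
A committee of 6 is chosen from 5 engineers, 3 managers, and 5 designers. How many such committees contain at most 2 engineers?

1008

Split by how many engineers are chosen (0 through 2).
Sum: C(5,0)·C(8,6) + C(5,1)·C(8,5) + C(5,2)·C(8,4) = 28 + 280 + 700 = 1008.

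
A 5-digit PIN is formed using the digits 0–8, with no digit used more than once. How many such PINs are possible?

15120

With no repetition, fill the 5 digits in order: 9 choices, then 8, down to 5.
9 × 8 × 7 × 6 × 5 = 15120.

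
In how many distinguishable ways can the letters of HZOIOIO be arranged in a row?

Letter multiplicities in HZOIOIO: H×1, I×2, O×3, Z×1.
Dividing 7! = 5040 by 3!·2! = 12 for the repeated letters gives 420.

420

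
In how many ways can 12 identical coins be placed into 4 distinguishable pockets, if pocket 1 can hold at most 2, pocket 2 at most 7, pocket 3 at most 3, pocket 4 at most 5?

42

Without the upper bounds there are C(15,3) = 455 ways to split 12 among 4 pockets.
Subtract solutions that violate a single cap (substitute x_i' = x_i − (cap_i+1)): x_1 ≥ 3 gives C(12,3) = 220; x_2 ≥ 8 gives C(7,3) = 35; x_3 ≥ 4 gives C(11,3) = 165; x_4 ≥ 6 gives C(9,3) = 84. Together 504.
Add back pairs where two caps are both exceeded: 4 + 56 + 20 + 1 + 0 + 10 = 91.
By inclusion–exclusion the count is 455 − 504 + 91 = 42.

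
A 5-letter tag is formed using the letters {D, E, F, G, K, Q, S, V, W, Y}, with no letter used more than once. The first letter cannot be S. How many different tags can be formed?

27216

The first letter has 10−1 = 9 choices (anything except S).
The remaining 4 letters are filled from the other 9 symbols without repetition: 9 × 8 × 7 × 6 = 3024.
Total: 9 × 3024 = 27216.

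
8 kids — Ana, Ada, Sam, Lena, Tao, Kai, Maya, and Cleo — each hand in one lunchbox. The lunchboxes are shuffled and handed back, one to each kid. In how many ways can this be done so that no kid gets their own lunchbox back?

Let Aᵢ be the assignments in which kid i gets their own lunchbox. We want the size of the complement of A₁∪…∪A_8.
By inclusion–exclusion this is Σ_{j=0}^{8} (−1)^j C(8,j)·(8−j)!.
Computing: 40320 − 40320 + 20160 − 6720 + 1680 − 336 + 56 − 8 + 1 = 14833.

14833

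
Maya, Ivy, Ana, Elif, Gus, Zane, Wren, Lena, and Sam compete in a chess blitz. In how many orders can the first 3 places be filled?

There are 9 choices for 1st place, 8 for 2nd, and 7 for 3rd.
That gives 9 × 8 × 7 = 504.

504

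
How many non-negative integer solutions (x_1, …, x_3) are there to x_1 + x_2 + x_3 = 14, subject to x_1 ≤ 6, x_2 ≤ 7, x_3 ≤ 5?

15

Without the upper bounds there are C(16,2) = 120 ways to split 14 among 3 variables.
Subtract solutions that violate a single cap (substitute x_i' = x_i − (cap_i+1)): x_1 ≥ 7 gives C(9,2) = 36; x_2 ≥ 8 gives C(8,2) = 28; x_3 ≥ 6 gives C(10,2) = 45. Together 109.
Add back pairs where two caps are both exceeded: 0 + 3 + 1 = 4.
By inclusion–exclusion the count is 120 − 109 + 4 = 15.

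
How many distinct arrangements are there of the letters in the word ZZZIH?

Letter multiplicities in ZZZIH: H×1, I×1, Z×3.
Dividing 5! = 120 by 3! = 6 for the repeated letters gives 20.

20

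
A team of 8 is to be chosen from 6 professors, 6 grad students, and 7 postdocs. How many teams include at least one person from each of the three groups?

Unrestricted: C(19,8) = 75582 ways to pick any 8 of the 19.
Subtract selections that omit an entire group: no professors → C(13,8) = 1287; no grad students → C(13,8) = 1287; no postdocs → C(12,8) = 495.
Add back selections omitting two groups (i.e. drawn from a single group): C(6,8) + C(6,8) + C(7,8) = 0.
By inclusion–exclusion: 75582 − 3069 + 0 = 72513.

72513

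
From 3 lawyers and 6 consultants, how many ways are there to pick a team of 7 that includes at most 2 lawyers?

Split by how many lawyers are chosen (0 through 2).
Sum: C(3,0)·C(6,7) + C(3,1)·C(6,6) + C(3,2)·C(6,5) = 0 + 3 + 18 = 21.

21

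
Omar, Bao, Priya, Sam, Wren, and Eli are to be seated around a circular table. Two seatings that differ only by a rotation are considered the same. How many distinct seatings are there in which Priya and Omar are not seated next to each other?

72

Without the restriction there are (5)! = 120 seatings.
Those with Priya next to Omar: fuse the pair into one unit and seat 5 units around a circle — 2·(4)! = 48.
Subtracting, 120 − 48 = 72.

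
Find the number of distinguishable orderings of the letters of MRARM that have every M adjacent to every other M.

12

Treat the 2 copies of M as a single block. The multiset to arrange is then {MM, A, R, R}, 4 items in all.
That gives (4)!/(2!) = 12 arrangements.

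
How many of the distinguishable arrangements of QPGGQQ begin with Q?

Fix Q in the first position and arrange the remaining 5 letters.
Those 5 letters have G appearing twice and Q appearing twice, giving (5)!/(2!·2!) = 30.

30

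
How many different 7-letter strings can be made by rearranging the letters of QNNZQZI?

630

Letter multiplicities in QNNZQZI: I×1, N×2, Q×2, Z×2.
So there are 7! / (2!·2!·2!) = 630 distinguishable arrangements.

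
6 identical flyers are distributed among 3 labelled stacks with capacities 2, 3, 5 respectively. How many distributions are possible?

11

Without the upper bounds there are C(8,2) = 28 ways to split 6 among 3 stacks.
Subtract solutions that violate a single cap (substitute x_i' = x_i − (cap_i+1)): x_1 ≥ 3 gives C(5,2) = 10; x_2 ≥ 4 gives C(4,2) = 6; x_3 ≥ 6 gives C(2,2) = 1. Together 17.
No two caps can be exceeded simultaneously, so the pair terms are all 0.
By inclusion–exclusion the count is 28 − 17 + 0 = 11.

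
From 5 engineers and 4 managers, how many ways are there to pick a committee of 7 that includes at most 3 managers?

26

Split by how many managers are chosen (0 through 3).
Sum: C(4,0)·C(5,7) + C(4,1)·C(5,6) + C(4,2)·C(5,5) + C(4,3)·C(5,4) = 0 + 0 + 6 + 20 = 26.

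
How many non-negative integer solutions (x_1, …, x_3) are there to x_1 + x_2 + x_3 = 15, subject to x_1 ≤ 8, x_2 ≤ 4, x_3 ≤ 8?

20

Ignoring the caps, the number of non-negative solutions to x_1+…+x_3 = 15 is C(17,2) = 136.
Subtract solutions that violate a single cap (substitute x_i' = x_i − (cap_i+1)): x_1 ≥ 9 gives C(8,2) = 28; x_2 ≥ 5 gives C(12,2) = 66; x_3 ≥ 9 gives C(8,2) = 28. Together 122.
Add back pairs where two caps are both exceeded: 3 + 0 + 3 = 6.
By inclusion–exclusion the count is 136 − 122 + 6 = 20.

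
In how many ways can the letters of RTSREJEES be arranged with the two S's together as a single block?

3360

Treat the 2 copies of S as a single block. The multiset to arrange is then {SS, E, E, E, J, R, R, T}, 8 items in all.
That gives (8)!/(3!·2!) = 3360 arrangements.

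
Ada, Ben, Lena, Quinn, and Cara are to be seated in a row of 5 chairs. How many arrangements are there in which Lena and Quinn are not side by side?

72

Of the 5! = 120 arrangements, those with Lena and Quinn adjacent number 2 × 4! = 48 (treat the pair as a block with 2 internal orders).
Complementary counting: 120 − 48 = 72.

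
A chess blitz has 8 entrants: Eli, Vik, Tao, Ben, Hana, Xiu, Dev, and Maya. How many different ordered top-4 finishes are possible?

1680

This is an ordered selection of 4 from 8: P(8,4).
That gives 8 × 7 × 6 × 5 = 1680.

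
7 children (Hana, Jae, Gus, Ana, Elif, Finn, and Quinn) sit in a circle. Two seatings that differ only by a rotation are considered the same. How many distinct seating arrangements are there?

720

Around a circle, 7 distinct people have 7!/7 = (6)! = 720 rotationally distinct seatings.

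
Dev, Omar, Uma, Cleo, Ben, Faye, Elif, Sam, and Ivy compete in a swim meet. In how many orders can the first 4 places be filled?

There are 9 choices for 1st place, 8 for 2nd, and so on down to 6 for position 4.
That gives 9 × 8 × 7 × 6 = 3024.

3024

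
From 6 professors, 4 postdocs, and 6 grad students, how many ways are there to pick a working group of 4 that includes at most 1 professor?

Split by how many professors are chosen (0 through 1).
Sum: C(6,0)·C(10,4) + C(6,1)·C(10,3) = 210 + 720 = 930.

930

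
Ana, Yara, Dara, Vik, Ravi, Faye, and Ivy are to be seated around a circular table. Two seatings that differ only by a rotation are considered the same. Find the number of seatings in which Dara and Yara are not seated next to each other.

Without the restriction there are (6)! = 720 seatings.
Those with Dara next to Yara: fuse the pair into one unit and seat 6 units around a circle — 2·(5)! = 240.
Subtracting, 720 − 240 = 480.

480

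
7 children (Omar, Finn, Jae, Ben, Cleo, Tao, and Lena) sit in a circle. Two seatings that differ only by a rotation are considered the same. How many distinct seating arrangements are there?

720

Seat Omar anywhere (absorbing the rotational symmetry), then permute the other 6: (6)! = 720.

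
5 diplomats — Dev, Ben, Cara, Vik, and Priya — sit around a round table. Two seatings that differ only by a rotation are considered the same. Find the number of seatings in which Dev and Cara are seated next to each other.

Glue Dev and Cara into a block (2 internal orders). Seating 4 units around a circle gives (3)! arrangements.
So 2 × (3)! = 2 × 6 = 12.

12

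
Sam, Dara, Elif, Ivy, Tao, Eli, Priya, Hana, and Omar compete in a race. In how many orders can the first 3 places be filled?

There are 9 choices for 1st place, 8 for 2nd, and 7 for 3rd.
That gives 9 × 8 × 7 = 504.

504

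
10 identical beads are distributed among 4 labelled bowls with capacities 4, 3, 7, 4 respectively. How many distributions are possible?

89

Without the upper bounds there are C(13,3) = 286 ways to split 10 among 4 bowls.
Subtract solutions that violate a single cap (substitute x_i' = x_i − (cap_i+1)): x_1 ≥ 5 gives C(8,3) = 56; x_2 ≥ 4 gives C(9,3) = 84; x_3 ≥ 8 gives C(5,3) = 10; x_4 ≥ 5 gives C(8,3) = 56. Together 206.
Add back pairs where two caps are both exceeded: 4 + 0 + 1 + 0 + 4 + 0 = 9.
By inclusion–exclusion the count is 286 − 206 + 9 = 89.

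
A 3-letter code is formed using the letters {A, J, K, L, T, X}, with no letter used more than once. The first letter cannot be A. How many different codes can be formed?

100

The first letter has 6−1 = 5 choices (anything except A).
The remaining 2 letters are filled from the other 5 symbols without repetition: 5 × 4 = 20.
Total: 5 × 20 = 100.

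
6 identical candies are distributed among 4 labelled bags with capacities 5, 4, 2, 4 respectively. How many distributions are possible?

Without the upper bounds there are C(9,3) = 84 ways to split 6 among 4 bags.
Subtract solutions that violate a single cap (substitute x_i' = x_i − (cap_i+1)): x_1 ≥ 6 gives C(3,3) = 1; x_2 ≥ 5 gives C(4,3) = 4; x_3 ≥ 3 gives C(6,3) = 20; x_4 ≥ 5 gives C(4,3) = 4. Together 29.
No two caps can be exceeded simultaneously, so the pair terms are all 0.
By inclusion–exclusion the count is 84 − 29 + 0 = 55.

55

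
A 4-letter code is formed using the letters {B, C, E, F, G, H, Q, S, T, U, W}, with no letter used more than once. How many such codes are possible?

This is a permutation of 4 out of 11: P(11,4) = 11!/7!.
11 × 10 × 9 × 8 = 7920.

7920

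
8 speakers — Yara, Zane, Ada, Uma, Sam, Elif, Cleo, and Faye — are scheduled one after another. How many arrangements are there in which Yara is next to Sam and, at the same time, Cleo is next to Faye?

Treat {Yara,Sam} as one block (2 orders) and {Cleo,Faye} as another (2 orders).
That leaves 6 units to arrange: 2 × 2 × 6! = 4 × 720 = 2880.

2880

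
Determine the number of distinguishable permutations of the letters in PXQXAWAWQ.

22680

Letter multiplicities in PXQXAWAWQ: A×2, P×1, Q×2, W×2, X×2.
Dividing 9! = 362880 by 2!·2!·2!·2! = 16 for the repeated letters gives 22680.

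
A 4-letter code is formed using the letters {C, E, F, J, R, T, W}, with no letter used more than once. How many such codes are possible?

With no repetition, fill the 4 letters in order: 7 choices, then 6, down to 4.
That product is 7 × 6 × 5 × 4 = 840.

840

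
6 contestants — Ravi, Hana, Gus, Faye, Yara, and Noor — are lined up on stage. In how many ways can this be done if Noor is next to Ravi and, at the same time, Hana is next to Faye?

96

Treat {Noor,Ravi} as one block (2 orders) and {Hana,Faye} as another (2 orders).
That leaves 4 units to arrange: 2 × 2 × 4! = 4 × 24 = 96.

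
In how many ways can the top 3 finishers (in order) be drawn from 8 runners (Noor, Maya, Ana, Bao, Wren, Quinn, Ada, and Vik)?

336

There are 8 choices for 1st place, 7 for 2nd, and 6 for 3rd.
That gives 8 × 7 × 6 = 336.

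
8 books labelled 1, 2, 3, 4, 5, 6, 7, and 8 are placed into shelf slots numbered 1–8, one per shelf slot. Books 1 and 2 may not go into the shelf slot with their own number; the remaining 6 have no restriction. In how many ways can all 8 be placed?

30960

Let Aᵢ (for i ∈ {1, 2}) be the placements that put book i in its forbidden shelf slot. Any j of these fix j positions, leaving (8−j)! ways to fill the rest, and there are C(2,j) ways to pick which j.
By inclusion–exclusion, the number of valid placements is Σ_{j=0}^{2} (−1)^j C(2,j)·(8−j)!.
Computing: 40320 − 10080 + 720 = 30960.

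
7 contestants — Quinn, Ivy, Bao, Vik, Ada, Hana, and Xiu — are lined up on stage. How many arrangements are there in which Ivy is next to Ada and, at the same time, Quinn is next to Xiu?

480

Treat {Ivy,Ada} as one block (2 orders) and {Quinn,Xiu} as another (2 orders).
That leaves 5 units to arrange: 2 × 2 × 5! = 4 × 120 = 480.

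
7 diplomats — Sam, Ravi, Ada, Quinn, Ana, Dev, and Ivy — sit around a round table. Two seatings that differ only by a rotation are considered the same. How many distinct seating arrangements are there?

720

Seat Sam anywhere (absorbing the rotational symmetry), then permute the other 6: (6)! = 720.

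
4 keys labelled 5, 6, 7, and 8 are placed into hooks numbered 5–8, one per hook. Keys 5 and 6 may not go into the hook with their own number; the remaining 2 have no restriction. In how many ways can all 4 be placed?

Let Aᵢ (for i ∈ {5, 6}) be the placements that put key i in its forbidden hook. Any j of these fix j positions, leaving (4−j)! ways to fill the rest, and there are C(2,j) ways to pick which j.
By inclusion–exclusion, the number of valid placements is Σ_{j=0}^{2} (−1)^j C(2,j)·(4−j)!.
Computing: 24 − 12 + 2 = 14.

14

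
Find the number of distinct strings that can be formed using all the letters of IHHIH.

10

IHHIH has 5 letters with H appearing 3 times and I appearing twice.
Dividing 5! = 120 by 3!·2! = 12 for the repeated letters gives 10.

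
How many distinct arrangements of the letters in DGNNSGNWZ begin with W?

Fix W in the first position and arrange the remaining 8 letters.
Those 8 letters have G appearing twice and N appearing 3 times, giving (8)!/(3!·2!) = 3360.

3360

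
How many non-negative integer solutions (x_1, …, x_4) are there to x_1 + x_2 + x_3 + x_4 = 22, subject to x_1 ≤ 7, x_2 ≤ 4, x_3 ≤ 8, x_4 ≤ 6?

Ignoring the caps, the number of non-negative solutions to x_1+…+x_4 = 22 is C(25,3) = 2300.
Subtract solutions that violate a single cap (substitute x_i' = x_i − (cap_i+1)): x_1 ≥ 8 gives C(17,3) = 680; x_2 ≥ 5 gives C(20,3) = 1140; x_3 ≥ 9 gives C(16,3) = 560; x_4 ≥ 7 gives C(18,3) = 816. Together 3196.
Add back pairs where two caps are both exceeded: 220 + 56 + 120 + 165 + 286 + 84 = 931.
Subtract triples: 1 + 10 + 0 + 4 = 15.
By inclusion–exclusion the count is 2300 − 3196 + 931 − 15 = 20.

20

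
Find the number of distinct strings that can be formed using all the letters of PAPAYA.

60

Letter multiplicities in PAPAYA: A×3, P×2, Y×1.
So there are 6! / (3!·2!) = 60 distinguishable arrangements.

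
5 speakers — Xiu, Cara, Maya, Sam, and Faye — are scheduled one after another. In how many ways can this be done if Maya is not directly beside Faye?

Of the 5! = 120 arrangements, those with Maya and Faye adjacent number 2 × 4! = 48 (treat the pair as a block with 2 internal orders).
So 120 − 48 = 72 arrangements keep them apart.

72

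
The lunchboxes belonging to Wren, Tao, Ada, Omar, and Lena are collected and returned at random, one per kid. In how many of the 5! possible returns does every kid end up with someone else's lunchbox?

Count assignments avoiding every fixed point. For any j of the 5 kids fixed to their own lunchbox, the other 5−j can be arranged in (5−j)! ways.
By inclusion–exclusion this is Σ_{j=0}^{5} (−1)^j C(5,j)·(5−j)!.
Computing: 120 − 120 + 60 − 20 + 5 − 1 = 44.

44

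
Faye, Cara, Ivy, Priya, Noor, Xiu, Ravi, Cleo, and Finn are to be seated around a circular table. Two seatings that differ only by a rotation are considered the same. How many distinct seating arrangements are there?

Around a circle, 9 distinct people have 9!/9 = (8)! = 40320 rotationally distinct seatings.

40320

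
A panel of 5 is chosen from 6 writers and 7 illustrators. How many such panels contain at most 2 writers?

Split by how many writers are chosen (0 through 2).
Sum: C(6,0)·C(7,5) + C(6,1)·C(7,4) + C(6,2)·C(7,3) = 21 + 210 + 525 = 756.

756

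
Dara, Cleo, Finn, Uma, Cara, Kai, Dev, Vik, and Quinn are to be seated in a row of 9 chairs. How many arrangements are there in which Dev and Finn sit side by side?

Treat {Dev, Finn} as a single unit. There are 8 units to order, and the pair itself can be ordered 2 ways.
So the count is 2·(8)! = 80640.

80640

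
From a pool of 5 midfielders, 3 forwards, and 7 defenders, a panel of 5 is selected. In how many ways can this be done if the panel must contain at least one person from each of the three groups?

Unrestricted: C(15,5) = 3003 ways to pick any 5 of the 15.
Subtract selections that omit an entire group: no midfielders → C(10,5) = 252; no forwards → C(12,5) = 792; no defenders → C(8,5) = 56.
Add back selections omitting two groups (i.e. drawn from a single group): C(5,5) + C(3,5) + C(7,5) = 22.
By inclusion–exclusion: 3003 − 1100 + 22 = 1925.

1925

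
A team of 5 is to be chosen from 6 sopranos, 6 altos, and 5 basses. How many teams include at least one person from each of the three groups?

Total 5-person selections from all 17: C(17,5) = 6188.
Selections missing a whole group: no sopranos → C(11,5) = 462; no altos → C(11,5) = 462; no basses → C(12,5) = 792.
Add back selections omitting two groups (i.e. drawn from a single group): C(6,5) + C(6,5) + C(5,5) = 13.
By inclusion–exclusion: 6188 − 1716 + 13 = 4485.

4485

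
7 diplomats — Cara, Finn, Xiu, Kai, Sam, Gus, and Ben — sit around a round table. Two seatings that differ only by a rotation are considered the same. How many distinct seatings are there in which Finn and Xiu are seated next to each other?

Treat {Finn, Xiu} as one unit (2 internal orders) and seat the resulting 6 units around the table: (5)! circular arrangements.
So 2 × (5)! = 2 × 120 = 240.

240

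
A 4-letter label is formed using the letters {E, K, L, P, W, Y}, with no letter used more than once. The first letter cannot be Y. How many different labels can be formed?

300

The first letter has 6−1 = 5 choices (anything except Y).
The remaining 3 letters are filled from the other 5 symbols without repetition: 5 × 4 × 3 = 60.
Total: 5 × 60 = 300.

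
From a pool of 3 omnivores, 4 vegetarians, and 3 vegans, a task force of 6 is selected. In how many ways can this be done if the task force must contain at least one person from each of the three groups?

195

Unrestricted: C(10,6) = 210 ways to pick any 6 of the 10.
Subtract selections that omit an entire group: no omnivores → C(7,6) = 7; no vegetarians → C(6,6) = 1; no vegans → C(7,6) = 7.
Add back selections omitting two groups (i.e. drawn from a single group): C(3,6) + C(4,6) + C(3,6) = 0.
By inclusion–exclusion: 210 − 15 + 0 = 195.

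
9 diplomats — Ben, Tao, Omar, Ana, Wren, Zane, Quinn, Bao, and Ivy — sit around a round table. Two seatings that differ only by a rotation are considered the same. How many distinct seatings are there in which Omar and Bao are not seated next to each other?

Without the restriction there are (8)! = 40320 seatings.
Those with Omar next to Bao: fuse the pair into one unit and seat 8 units around a circle — 2·(7)! = 10080.
Subtracting, 40320 − 10080 = 30240.

30240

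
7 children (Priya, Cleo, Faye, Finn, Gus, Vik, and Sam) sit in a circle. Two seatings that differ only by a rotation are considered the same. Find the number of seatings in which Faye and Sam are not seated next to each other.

All circular seatings of 7 people number (6)! = 720.
Seatings with Faye beside Sam: treat them as a block with 2 internal orders, giving 2 × (5)! = 240.
Subtracting, 720 − 240 = 480.

480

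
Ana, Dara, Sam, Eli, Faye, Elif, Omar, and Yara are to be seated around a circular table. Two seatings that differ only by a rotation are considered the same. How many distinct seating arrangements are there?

Fix one person's seat to break rotational symmetry; the remaining 7 people can be arranged in (7)! = 5040 ways.

5040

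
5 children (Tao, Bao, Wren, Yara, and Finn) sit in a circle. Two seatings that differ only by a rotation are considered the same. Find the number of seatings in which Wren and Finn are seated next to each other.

Glue Wren and Finn into a block (2 internal orders). Seating 4 units around a circle gives (3)! arrangements.
So 2 × (3)! = 2 × 6 = 12.

12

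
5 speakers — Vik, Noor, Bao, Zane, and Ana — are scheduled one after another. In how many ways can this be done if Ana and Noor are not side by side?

There are 5! = 120 arrangements in all. If Ana and Noor are adjacent, merging them into one block gives 2·(4)! = 48 arrangements.
So 120 − 48 = 72 arrangements keep them apart.

72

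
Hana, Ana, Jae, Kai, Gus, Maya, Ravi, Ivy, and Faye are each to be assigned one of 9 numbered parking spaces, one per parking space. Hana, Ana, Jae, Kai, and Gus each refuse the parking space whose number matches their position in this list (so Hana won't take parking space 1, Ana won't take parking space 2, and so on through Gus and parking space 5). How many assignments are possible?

205056

Let Aᵢ (for 1 ≤ i ≤ 5) be the placements that put person i in their forbidden parking space. Any j of these fix j positions, leaving (9−j)! ways to fill the rest, and there are C(5,j) ways to pick which j.
By inclusion–exclusion, the number of valid placements is Σ_{j=0}^{5} (−1)^j C(5,j)·(9−j)!.
Computing: 362880 − 201600 + 50400 − 7200 + 600 − 24 = 205056.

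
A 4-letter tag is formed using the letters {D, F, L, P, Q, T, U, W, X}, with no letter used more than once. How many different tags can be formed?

3024

Choose and order 4 of the 9 symbols: the first letter has 9 options, the next 8, then 7, 6.
9 × 8 × 7 × 6 = 3024.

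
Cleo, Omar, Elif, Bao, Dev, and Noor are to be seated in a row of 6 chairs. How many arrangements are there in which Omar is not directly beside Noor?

Of the 6! = 720 arrangements, those with Omar and Noor adjacent number 2 × 5! = 240 (treat the pair as a block with 2 internal orders).
So 720 − 240 = 480 arrangements keep them apart.

480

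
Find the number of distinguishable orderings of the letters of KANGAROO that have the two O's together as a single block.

Treat the 2 copies of O as a single block. The multiset to arrange is then {OO, A, A, G, K, N, R}, 7 items in all.
That gives (7)!/(2!) = 2520 arrangements.

2520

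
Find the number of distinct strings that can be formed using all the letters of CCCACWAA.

CCCACWAA has 8 letters with A appearing 3 times and C appearing 4 times.
The number of distinct arrangements is 8!/(4!·3!) = 40320/144 = 280.

280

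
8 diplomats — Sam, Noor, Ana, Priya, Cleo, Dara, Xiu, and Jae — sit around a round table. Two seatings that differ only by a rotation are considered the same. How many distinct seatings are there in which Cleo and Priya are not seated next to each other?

3600

Without the restriction there are (7)! = 5040 seatings.
Seatings with Cleo beside Priya: treat them as a block with 2 internal orders, giving 2 × (6)! = 1440.
Subtracting, 5040 − 1440 = 3600.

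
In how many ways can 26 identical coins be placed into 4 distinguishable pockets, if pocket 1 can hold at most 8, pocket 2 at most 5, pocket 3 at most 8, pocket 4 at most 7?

Without the upper bounds there are C(29,3) = 3654 ways to split 26 among 4 pockets.
Subtract solutions that violate a single cap (substitute x_i' = x_i − (cap_i+1)): x_1 ≥ 9 gives C(20,3) = 1140; x_2 ≥ 6 gives C(23,3) = 1771; x_3 ≥ 9 gives C(20,3) = 1140; x_4 ≥ 8 gives C(21,3) = 1330. Together 5381.
Add back pairs where two caps are both exceeded: 364 + 165 + 220 + 364 + 455 + 220 = 1788.
Subtract triples: 10 + 20 + 1 + 20 = 51.
By inclusion–exclusion the count is 3654 − 5381 + 1788 − 51 = 10.

10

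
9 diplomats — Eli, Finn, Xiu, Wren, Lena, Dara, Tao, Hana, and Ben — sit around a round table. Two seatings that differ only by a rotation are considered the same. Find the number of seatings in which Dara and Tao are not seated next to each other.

30240

All circular seatings of 9 people number (8)! = 40320.
Those with Dara next to Tao: fuse the pair into one unit and seat 8 units around a circle — 2·(7)! = 10080.
Subtracting, 40320 − 10080 = 30240.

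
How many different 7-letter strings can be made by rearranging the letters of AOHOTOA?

420

The 7 letters of AOHOTOA have repeats: A appearing twice and O appearing 3 times.
Dividing 7! = 5040 by 3!·2! = 12 for the repeated letters gives 420.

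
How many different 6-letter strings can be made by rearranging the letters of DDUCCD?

The 6 letters of DDUCCD have repeats: C appearing twice and D appearing 3 times.
Dividing 6! = 720 by 3!·2! = 12 for the repeated letters gives 60.

60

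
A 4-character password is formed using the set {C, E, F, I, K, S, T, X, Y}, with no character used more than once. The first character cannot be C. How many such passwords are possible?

The first character has 9−1 = 8 choices (anything except C).
The remaining 3 characters are filled from the other 8 symbols without repetition: 8 × 7 × 6 = 336.
Total: 8 × 336 = 2688.

2688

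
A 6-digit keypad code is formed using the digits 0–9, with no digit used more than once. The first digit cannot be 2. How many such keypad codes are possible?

136080

The first digit has 10−1 = 9 choices (anything except 2).
The remaining 5 digits are filled from the other 9 symbols without repetition: 9 × 8 × 7 × 6 × 5 = 15120.
Total: 9 × 15120 = 136080.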